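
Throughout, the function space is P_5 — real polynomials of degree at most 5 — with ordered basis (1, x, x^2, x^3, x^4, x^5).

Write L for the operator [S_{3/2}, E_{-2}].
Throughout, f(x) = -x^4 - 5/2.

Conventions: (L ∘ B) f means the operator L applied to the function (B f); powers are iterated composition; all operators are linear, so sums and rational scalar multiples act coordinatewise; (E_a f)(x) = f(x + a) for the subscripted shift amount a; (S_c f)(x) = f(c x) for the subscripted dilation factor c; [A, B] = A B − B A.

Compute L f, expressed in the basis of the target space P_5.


g(x) = -(27/2)x^3 + (135/2)x^2 - 114x + 65

E_{-2} f = -x^4 + 8x^3 - 24x^2 + 32x - 37/2
S_{3/2} E_{-2} f = -(81/16)x^4 + 27x^3 - 54x^2 + 48x - 37/2
S_{3/2} f = -(81/16)x^4 - 5/2
E_{-2} S_{3/2} f = -(81/16)x^4 + (81/2)x^3 - (243/2)x^2 + 162x - 167/2
[S_{3/2}, E_{-2}] f = -(27/2)x^3 + (135/2)x^2 - 114x + 65


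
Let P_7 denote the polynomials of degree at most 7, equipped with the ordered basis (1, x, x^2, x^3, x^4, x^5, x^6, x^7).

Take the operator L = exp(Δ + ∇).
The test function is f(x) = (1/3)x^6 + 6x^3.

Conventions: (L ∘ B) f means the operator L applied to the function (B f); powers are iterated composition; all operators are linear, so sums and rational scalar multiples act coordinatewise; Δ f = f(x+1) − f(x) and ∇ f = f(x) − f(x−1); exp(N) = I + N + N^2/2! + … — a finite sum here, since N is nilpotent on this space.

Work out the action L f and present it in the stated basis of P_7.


the result is g(x) = (1/3)x^6 + 4x^5 + 20x^4 + (218/3)x^3 + 196x^2 + 300x + 628/3

order-1 term: 4x^5 + (40/3)x^3 + 36x^2 + 4x + 12
order-2 term: 20x^4 + 80x^2 + 72x + 64/3
order-3 term: (160/3)x^3 + 160x + 48
order-4 term: 80x^2 + 320/3
order-5 term: 64x
order-6 term: 64/3
the series for exp(Δ + ∇) f terminates at order 6
exp(Δ + ∇) f = (1/3)x^6 + 4x^5 + 20x^4 + (218/3)x^3 + 196x^2 + 300x + 628/3


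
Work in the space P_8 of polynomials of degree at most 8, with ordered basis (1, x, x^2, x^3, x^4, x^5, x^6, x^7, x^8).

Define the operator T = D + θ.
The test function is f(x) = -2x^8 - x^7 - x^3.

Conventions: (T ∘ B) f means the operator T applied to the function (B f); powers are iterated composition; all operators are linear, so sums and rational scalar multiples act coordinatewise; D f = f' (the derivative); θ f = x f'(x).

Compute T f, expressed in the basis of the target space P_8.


g(x) = -16x^8 - 23x^7 - 7x^6 - 3x^3 - 3x^2

D f = -16x^7 - 7x^6 - 3x^2
θ f = -16x^8 - 7x^7 - 3x^3
(D + θ) f = -16x^8 - 23x^7 - 7x^6 - 3x^3 - 3x^2


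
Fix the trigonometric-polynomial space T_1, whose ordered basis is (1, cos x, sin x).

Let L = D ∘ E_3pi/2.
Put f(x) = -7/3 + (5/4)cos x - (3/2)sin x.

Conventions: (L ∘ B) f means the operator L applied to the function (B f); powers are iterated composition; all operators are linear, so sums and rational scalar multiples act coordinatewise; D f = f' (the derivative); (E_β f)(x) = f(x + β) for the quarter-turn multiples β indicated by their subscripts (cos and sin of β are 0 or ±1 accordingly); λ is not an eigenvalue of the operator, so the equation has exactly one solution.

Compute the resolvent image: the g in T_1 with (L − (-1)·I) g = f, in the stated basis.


g(x) = -7/3 + (5/8)cos x - (3/4)sin x

write g with unknown coordinates in the stated basis and equate coefficients in (L − (-1)·I) g = f
solving from the highest basis element down gives g = -7/3 + (5/8)cos x - (3/4)sin x
check: L g = (5/8)cos x - (3/4)sin x
so L g − (-1)·g = -7/3 + (5/4)cos x - (3/2)sin x = f ✓


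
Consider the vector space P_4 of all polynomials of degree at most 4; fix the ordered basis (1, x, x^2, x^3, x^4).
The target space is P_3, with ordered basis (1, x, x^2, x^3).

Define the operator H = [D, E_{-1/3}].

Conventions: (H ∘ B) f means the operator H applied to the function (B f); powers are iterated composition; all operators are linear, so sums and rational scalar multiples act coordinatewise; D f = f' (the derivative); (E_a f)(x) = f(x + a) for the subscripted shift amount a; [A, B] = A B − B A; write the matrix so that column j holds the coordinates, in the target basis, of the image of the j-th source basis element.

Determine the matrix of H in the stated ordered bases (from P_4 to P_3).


the matrix is [[0, 0, 0, 0, 0]; [0, 0, 0, 0, 0]; [0, 0, 0, 0, 0]; [0, 0, 0, 0, 0]] (rows listed top to bottom)

image of 1: 0
image of x: 0
image of x^2: 0
image of x^3: 0
image of x^4: 0
each image's coordinates form column j of the matrix


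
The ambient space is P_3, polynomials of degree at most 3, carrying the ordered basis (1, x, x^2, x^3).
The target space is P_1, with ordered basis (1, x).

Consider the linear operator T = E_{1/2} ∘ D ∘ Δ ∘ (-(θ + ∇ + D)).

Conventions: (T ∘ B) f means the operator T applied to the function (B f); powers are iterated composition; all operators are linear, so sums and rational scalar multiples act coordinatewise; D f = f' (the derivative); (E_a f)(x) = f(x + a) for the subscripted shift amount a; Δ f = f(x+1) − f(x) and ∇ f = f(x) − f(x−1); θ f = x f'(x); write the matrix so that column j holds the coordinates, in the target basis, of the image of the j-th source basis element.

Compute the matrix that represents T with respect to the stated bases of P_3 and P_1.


image of 1: 0
image of x: 0
image of x^2: -4
image of x^3: -18x - 30
each image's coordinates form column j of the matrix

the matrix is [[0, 0, -4, -30]; [0, 0, 0, -18]] (rows listed top to bottom)


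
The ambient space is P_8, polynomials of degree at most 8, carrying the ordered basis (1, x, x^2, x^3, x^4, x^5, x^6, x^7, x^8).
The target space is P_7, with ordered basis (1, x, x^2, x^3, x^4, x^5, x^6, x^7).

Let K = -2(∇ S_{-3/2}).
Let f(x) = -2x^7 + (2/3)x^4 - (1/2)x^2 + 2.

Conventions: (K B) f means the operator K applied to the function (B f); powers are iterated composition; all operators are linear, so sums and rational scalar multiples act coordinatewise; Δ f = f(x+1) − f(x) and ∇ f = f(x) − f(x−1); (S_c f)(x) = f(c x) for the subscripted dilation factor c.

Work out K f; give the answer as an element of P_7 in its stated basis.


S_{-3/2} f = (2187/64)x^7 + (27/8)x^4 - (9/8)x^2 + 2
∇ S_{-3/2} f = (15309/64)x^6 - (45927/64)x^5 + (76545/64)x^4 - (75681/64)x^3 + (44631/64)x^2 - (14589/64)x + 2043/64
(-2(∇ S_{-3/2})) f = -(15309/32)x^6 + (45927/32)x^5 - (76545/32)x^4 + (75681/32)x^3 - (44631/32)x^2 + (14589/32)x - 2043/32

g(x) = -(15309/32)x^6 + (45927/32)x^5 - (76545/32)x^4 + (75681/32)x^3 - (44631/32)x^2 + (14589/32)x - 2043/32


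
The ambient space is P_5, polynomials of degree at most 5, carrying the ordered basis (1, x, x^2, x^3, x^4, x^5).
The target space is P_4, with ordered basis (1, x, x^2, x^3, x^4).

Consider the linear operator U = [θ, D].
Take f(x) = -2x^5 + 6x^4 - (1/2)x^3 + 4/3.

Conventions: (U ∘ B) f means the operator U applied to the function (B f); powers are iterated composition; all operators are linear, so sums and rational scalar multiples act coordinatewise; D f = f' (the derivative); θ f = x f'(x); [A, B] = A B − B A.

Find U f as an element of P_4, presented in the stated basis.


D f = -10x^4 + 24x^3 - (3/2)x^2
θ D f = -40x^4 + 72x^3 - 3x^2
θ f = -10x^5 + 24x^4 - (3/2)x^3
D θ f = -50x^4 + 96x^3 - (9/2)x^2
[θ, D] f = 10x^4 - 24x^3 + (3/2)x^2

the result is g(x) = 10x^4 - 24x^3 + (3/2)x^2


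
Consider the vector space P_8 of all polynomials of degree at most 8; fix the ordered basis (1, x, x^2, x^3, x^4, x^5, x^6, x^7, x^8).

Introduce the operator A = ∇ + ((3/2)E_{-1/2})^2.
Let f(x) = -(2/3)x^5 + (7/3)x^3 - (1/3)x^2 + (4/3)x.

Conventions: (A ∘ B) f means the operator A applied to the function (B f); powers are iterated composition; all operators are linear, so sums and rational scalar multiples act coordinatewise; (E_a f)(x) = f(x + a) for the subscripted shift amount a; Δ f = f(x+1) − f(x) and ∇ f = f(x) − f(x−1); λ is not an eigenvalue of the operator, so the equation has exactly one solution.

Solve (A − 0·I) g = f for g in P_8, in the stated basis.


write g with unknown coordinates in the stated basis and equate coefficients in (A − 0·I) g = f
solving from the highest basis element down gives g = -(8/27)x^5 - (200/243)x^4 + (1868/2187)x^3 + (15568/6561)x^2 + (47212/59049)x - 56800/531441
check: A g = -(2/3)x^5 + (7/3)x^3 - (1/3)x^2 + (4/3)x
so A g − 0·g = -(2/3)x^5 + (7/3)x^3 - (1/3)x^2 + (4/3)x = f ✓

the result is g(x) = -(8/27)x^5 - (200/243)x^4 + (1868/2187)x^3 + (15568/6561)x^2 + (47212/59049)x - 56800/531441


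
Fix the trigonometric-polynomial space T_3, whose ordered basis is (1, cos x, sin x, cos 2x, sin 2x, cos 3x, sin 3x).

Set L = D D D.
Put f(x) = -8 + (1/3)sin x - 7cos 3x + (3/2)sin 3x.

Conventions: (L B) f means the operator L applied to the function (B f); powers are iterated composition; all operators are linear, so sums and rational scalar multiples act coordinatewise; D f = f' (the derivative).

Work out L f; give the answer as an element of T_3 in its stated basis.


D f = (1/3)cos x + (9/2)cos 3x + 21sin 3x
D D f = -(1/3)sin x + 63cos 3x - (27/2)sin 3x
D D D f = -(1/3)cos x - (81/2)cos 3x - 189sin 3x

the image equals g(x) = -(1/3)cos x - (81/2)cos 3x - 189sin 3x


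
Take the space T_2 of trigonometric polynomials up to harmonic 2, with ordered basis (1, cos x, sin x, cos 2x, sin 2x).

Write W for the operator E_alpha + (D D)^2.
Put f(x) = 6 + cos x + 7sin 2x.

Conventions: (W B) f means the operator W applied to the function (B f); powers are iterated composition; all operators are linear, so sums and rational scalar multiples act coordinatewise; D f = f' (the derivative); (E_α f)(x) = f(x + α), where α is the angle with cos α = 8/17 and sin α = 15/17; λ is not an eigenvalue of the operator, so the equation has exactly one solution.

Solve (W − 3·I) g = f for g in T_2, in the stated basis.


the image equals g(x) = -3 - (26/53)cos x + (15/53)sin x - (105/2809)cos 2x + (6293/11236)sin 2x

write g with unknown coordinates in the stated basis and equate coefficients in (W − 3·I) g = f
solving from the highest basis element down gives g = -3 - (26/53)cos x + (15/53)sin x - (105/2809)cos 2x + (6293/11236)sin 2x
check: W g = -3 - (25/53)cos x + (45/53)sin x - (315/2809)cos 2x + (97531/11236)sin 2x
so W g − 3·g = 6 + cos x + 7sin 2x = f ✓


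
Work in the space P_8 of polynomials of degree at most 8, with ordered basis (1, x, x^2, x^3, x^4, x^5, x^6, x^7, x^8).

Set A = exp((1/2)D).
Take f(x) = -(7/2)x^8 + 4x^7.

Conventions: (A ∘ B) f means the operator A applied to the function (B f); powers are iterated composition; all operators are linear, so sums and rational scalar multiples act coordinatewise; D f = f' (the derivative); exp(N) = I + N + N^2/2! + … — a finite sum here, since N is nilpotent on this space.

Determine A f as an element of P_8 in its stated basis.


order-1 term: -14x^7 + 14x^6
order-2 term: -(49/2)x^6 + 21x^5
order-3 term: -(49/2)x^5 + (35/2)x^4
order-4 term: -(245/16)x^4 + (35/4)x^3
order-5 term: -(49/8)x^3 + (21/8)x^2
order-6 term: -(49/32)x^2 + (7/16)x
order-7 term: -(7/32)x + 1/32
order-8 term: -7/512
the series for exp((1/2)D) f terminates at order 8
exp((1/2)D) f = -(7/2)x^8 - 10x^7 - (21/2)x^6 - (7/2)x^5 + (35/16)x^4 + (21/8)x^3 + (35/32)x^2 + (7/32)x + 9/512

the result is g(x) = -(7/2)x^8 - 10x^7 - (21/2)x^6 - (7/2)x^5 + (35/16)x^4 + (21/8)x^3 + (35/32)x^2 + (7/32)x + 9/512


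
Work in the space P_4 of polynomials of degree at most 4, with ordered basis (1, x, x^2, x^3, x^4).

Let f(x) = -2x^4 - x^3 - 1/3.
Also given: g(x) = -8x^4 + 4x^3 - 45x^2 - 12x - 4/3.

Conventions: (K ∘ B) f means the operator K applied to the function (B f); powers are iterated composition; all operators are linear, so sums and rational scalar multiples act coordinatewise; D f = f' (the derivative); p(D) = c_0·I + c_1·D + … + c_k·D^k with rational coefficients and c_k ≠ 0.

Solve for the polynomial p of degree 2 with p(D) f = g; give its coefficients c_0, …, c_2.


D^0 f = -2x^4 - x^3 - 1/3
D^1 f = -8x^3 - 3x^2
D^2 f = -24x^2 - 6x
matching coefficients of g against c_0 f + c_1 Df + … from the top degree down determines the c_i
solution: c_0 = 4, c_1 = -1, c_2 = 2

c_0 = 4, c_1 = -1, c_2 = 2


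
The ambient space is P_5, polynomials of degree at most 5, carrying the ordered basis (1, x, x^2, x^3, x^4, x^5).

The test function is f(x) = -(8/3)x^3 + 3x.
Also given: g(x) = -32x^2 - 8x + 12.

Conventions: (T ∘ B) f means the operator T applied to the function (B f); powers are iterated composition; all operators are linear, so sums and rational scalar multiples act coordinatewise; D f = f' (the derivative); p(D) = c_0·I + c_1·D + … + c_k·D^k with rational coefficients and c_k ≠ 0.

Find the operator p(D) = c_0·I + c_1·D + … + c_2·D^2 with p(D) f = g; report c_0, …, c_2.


D^0 f = -(8/3)x^3 + 3x
D^1 f = -8x^2 + 3
D^2 f = -16x
matching coefficients of g against c_0 f + c_1 Df + … from the top degree down determines the c_i
solution: c_0 = 0, c_1 = 4, c_2 = 1/2

p(D) = 4·D + (1/2)·D^2, i.e. c_0 = 0, c_1 = 4, c_2 = 1/2


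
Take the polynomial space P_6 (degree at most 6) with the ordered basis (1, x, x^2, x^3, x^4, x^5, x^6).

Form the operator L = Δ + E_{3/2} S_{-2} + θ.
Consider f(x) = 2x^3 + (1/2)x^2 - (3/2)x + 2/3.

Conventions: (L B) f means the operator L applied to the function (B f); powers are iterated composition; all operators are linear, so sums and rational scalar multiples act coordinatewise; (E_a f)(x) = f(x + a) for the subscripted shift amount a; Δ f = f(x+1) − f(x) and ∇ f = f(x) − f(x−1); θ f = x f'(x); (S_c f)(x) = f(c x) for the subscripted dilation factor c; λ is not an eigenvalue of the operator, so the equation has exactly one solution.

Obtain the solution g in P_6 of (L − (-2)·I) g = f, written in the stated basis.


the result is g(x) = -(2/3)x^3 - (43/16)x^2 + (17/8)x + 347/72

write g with unknown coordinates in the stated basis and equate coefficients in (L − (-2)·I) g = f
solving from the highest basis element down gives g = -(2/3)x^3 - (43/16)x^2 + (17/8)x + 347/72
check: L g = (10/3)x^3 + (47/8)x^2 - (23/4)x - 323/36
so L g − (-2)·g = 2x^3 + (1/2)x^2 - (3/2)x + 2/3 = f ✓


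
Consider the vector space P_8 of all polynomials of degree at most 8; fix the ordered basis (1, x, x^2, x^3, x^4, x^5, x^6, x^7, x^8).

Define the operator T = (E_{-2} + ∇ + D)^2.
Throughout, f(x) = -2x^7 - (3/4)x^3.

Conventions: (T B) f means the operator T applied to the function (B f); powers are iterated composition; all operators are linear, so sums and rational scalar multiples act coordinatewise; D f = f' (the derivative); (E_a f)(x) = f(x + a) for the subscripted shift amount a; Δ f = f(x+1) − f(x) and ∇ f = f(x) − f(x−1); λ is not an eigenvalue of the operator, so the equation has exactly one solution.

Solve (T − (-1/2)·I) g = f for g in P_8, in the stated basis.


the result is g(x) = -(4/3)x^7 + 112x^5 - (3920/9)x^4 - (11203/6)x^3 + (35728/3)x^2 - (268190/27)x - 134234/9

write g with unknown coordinates in the stated basis and equate coefficients in (T − (-1/2)·I) g = f
solving from the highest basis element down gives g = -(4/3)x^7 + 112x^5 - (3920/9)x^4 - (11203/6)x^3 + (35728/3)x^2 - (268190/27)x - 134234/9
check: T g = -(4/3)x^7 - 56x^5 + (1960/9)x^4 + (5597/6)x^3 - (17864/3)x^2 + (134095/27)x + 67117/9
so T g − (-1/2)·g = -2x^7 - (3/4)x^3 = f ✓


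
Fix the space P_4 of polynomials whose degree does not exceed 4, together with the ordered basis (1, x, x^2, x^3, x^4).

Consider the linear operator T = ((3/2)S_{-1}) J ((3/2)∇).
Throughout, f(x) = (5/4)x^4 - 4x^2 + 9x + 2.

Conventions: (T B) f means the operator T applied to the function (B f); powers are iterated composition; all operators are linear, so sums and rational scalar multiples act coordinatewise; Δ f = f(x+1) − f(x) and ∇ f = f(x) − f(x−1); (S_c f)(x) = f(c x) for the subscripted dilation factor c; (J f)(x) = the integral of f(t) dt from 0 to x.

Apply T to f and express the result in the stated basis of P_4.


the image equals g(x) = (45/16)x^4 + (45/8)x^3 - (27/8)x^2 - (423/16)x

∇ f = 5x^3 - (15/2)x^2 - 3x + 47/4
((3/2)∇) f = (15/2)x^3 - (45/4)x^2 - (9/2)x + 141/8
J ((3/2)∇) f = (15/8)x^4 - (15/4)x^3 - (9/4)x^2 + (141/8)x
S_{-1} J ((3/2)∇) f = (15/8)x^4 + (15/4)x^3 - (9/4)x^2 - (141/8)x
((3/2)S_{-1}) J ((3/2)∇) f = (45/16)x^4 + (45/8)x^3 - (27/8)x^2 - (423/16)x


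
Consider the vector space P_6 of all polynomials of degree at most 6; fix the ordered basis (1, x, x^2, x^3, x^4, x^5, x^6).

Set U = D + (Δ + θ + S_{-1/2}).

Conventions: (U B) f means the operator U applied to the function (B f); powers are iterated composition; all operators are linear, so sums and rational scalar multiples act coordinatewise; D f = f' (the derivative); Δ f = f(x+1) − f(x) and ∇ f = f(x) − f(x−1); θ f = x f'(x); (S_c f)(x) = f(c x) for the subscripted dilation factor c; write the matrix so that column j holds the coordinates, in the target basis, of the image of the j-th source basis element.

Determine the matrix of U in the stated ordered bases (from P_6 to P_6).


image of 1: 1
image of x: (1/2)x + 2
image of x^2: (9/4)x^2 + 4x + 1
image of x^3: (23/8)x^3 + 6x^2 + 3x + 1
image of x^4: (65/16)x^4 + 8x^3 + 6x^2 + 4x + 1
image of x^5: (159/32)x^5 + 10x^4 + 10x^3 + 10x^2 + 5x + 1
image of x^6: (385/64)x^6 + 12x^5 + 15x^4 + 20x^3 + 15x^2 + 6x + 1
each image's coordinates form column j of the matrix

the matrix is [[1, 2, 1, 1, 1, 1, 1]; [0, 1/2, 4, 3, 4, 5, 6]; [0, 0, 9/4, 6, 6, 10, 15]; [0, 0, 0, 23/8, 8, 10, 20]; [0, 0, 0, 0, 65/16, 10, 15]; [0, 0, 0, 0, 0, 159/32, 12]; [0, 0, 0, 0, 0, 0, 385/64]] (rows listed top to bottom)


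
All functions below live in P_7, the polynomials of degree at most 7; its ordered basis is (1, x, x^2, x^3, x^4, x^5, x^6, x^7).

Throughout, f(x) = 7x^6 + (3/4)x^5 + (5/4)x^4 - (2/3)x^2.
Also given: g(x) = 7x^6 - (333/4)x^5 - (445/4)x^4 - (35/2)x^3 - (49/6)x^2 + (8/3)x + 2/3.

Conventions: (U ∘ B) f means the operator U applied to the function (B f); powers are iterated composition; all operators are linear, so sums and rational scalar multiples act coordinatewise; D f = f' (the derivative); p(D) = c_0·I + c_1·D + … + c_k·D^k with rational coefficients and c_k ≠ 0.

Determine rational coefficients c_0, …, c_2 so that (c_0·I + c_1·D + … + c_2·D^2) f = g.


p(D) = I − 2·D − (1/2)·D^2, i.e. c_0 = 1, c_1 = -2, c_2 = -1/2

D^0 f = 7x^6 + (3/4)x^5 + (5/4)x^4 - (2/3)x^2
D^1 f = 42x^5 + (15/4)x^4 + 5x^3 - (4/3)x
D^2 f = 210x^4 + 15x^3 + 15x^2 - 4/3
matching coefficients of g against c_0 f + c_1 Df + … from the top degree down determines the c_i
solution: c_0 = 1, c_1 = -2, c_2 = -1/2


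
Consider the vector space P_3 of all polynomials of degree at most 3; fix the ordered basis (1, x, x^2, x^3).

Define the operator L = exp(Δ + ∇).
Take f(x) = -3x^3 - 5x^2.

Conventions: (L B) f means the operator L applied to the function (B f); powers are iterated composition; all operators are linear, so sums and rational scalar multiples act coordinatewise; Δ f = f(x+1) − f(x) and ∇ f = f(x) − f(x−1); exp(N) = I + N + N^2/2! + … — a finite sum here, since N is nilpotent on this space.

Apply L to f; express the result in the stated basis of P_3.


g(x) = -3x^3 - 23x^2 - 56x - 50

order-1 term: -18x^2 - 20x - 6
order-2 term: -36x - 20
order-3 term: -24
the series for exp(Δ + ∇) f terminates at order 3
exp(Δ + ∇) f = -3x^3 - 23x^2 - 56x - 50


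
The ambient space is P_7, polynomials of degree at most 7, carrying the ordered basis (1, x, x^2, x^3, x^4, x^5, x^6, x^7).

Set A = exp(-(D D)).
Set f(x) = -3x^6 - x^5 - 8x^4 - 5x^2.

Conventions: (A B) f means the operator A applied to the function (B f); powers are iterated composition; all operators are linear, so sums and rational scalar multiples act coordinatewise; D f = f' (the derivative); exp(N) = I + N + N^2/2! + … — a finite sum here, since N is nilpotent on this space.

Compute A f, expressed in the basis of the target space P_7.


order-1 term: 90x^4 + 20x^3 + 96x^2 + 10
order-2 term: -540x^2 - 60x - 96
order-3 term: 360
the series for exp(-(D D)) f terminates at order 3
exp(-(D D)) f = -3x^6 - x^5 + 82x^4 + 20x^3 - 449x^2 - 60x + 274

g(x) = -3x^6 - x^5 + 82x^4 + 20x^3 - 449x^2 - 60x + 274


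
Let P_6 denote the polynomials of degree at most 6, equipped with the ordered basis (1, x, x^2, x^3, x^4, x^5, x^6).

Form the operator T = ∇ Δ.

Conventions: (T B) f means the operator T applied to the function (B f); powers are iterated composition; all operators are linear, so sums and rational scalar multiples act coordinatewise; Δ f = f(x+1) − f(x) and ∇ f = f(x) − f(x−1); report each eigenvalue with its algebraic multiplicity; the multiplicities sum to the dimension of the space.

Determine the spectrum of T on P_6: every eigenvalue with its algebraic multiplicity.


image of 1: 0
image of x: 0
image of x^2: 2
image of x^3: 6x
image of x^4: 12x^2 + 2
image of x^5: 20x^3 + 10x
image of x^6: 30x^4 + 30x^2 + 2
the matrix is upper triangular; its diagonal is (0, 0, 0, 0, 0, 0, 0)
for a triangular matrix the eigenvalues are the diagonal entries, with algebraic multiplicity their repetition count

λ = 0 (multiplicity 7)


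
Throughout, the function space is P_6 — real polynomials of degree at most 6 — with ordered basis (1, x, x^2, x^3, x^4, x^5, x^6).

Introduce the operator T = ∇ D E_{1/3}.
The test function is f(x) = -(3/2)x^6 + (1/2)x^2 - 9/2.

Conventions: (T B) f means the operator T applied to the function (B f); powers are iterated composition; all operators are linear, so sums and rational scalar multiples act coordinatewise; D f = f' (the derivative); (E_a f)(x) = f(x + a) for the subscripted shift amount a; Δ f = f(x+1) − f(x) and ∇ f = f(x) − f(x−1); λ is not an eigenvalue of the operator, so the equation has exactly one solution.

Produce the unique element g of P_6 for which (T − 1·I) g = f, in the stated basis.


write g with unknown coordinates in the stated basis and equate coefficients in (T − 1·I) g = f
solving from the highest basis element down gives g = (3/2)x^6 + 45x^4 - 30x^3 + (1139/2)x^2 - (1105/3)x + 22225/18
check: T g = 45x^4 - 30x^3 + 570x^2 - (1105/3)x + 11072/9
so T g − 1·g = -(3/2)x^6 + (1/2)x^2 - 9/2 = f ✓

the result is g(x) = (3/2)x^6 + 45x^4 - 30x^3 + (1139/2)x^2 - (1105/3)x + 22225/18


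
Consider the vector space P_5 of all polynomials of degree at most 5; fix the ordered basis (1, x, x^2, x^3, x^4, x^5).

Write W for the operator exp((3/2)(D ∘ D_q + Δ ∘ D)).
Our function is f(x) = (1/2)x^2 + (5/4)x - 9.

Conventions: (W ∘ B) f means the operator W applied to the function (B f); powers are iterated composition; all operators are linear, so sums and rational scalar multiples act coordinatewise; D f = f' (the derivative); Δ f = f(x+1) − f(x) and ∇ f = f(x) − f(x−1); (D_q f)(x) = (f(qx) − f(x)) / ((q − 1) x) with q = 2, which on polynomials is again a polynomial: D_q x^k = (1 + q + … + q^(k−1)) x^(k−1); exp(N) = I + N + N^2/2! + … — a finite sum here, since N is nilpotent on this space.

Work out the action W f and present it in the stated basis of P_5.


order-1 term: 15/4
the series for exp((3/2)(D ∘ D_q + Δ ∘ D)) f terminates at order 1
exp((3/2)(D ∘ D_q + Δ ∘ D)) f = (1/2)x^2 + (5/4)x - 21/4

g(x) = (1/2)x^2 + (5/4)x - 21/4


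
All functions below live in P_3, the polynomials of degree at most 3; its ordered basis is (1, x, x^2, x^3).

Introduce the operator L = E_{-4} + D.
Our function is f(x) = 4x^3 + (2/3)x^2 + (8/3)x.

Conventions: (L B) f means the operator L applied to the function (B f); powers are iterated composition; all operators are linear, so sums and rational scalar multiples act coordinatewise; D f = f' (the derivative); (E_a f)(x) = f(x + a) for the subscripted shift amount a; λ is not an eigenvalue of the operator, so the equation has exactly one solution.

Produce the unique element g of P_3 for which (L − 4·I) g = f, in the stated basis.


the result is g(x) = -(4/3)x^3 + (34/9)x^2 - (268/9)x + 2116/27

write g with unknown coordinates in the stated basis and equate coefficients in (L − 4·I) g = f
solving from the highest basis element down gives g = -(4/3)x^3 + (34/9)x^2 - (268/9)x + 2116/27
check: L g = -(4/3)x^3 + (142/9)x^2 - (1048/9)x + 8464/27
so L g − 4·g = 4x^3 + (2/3)x^2 + (8/3)x = f ✓


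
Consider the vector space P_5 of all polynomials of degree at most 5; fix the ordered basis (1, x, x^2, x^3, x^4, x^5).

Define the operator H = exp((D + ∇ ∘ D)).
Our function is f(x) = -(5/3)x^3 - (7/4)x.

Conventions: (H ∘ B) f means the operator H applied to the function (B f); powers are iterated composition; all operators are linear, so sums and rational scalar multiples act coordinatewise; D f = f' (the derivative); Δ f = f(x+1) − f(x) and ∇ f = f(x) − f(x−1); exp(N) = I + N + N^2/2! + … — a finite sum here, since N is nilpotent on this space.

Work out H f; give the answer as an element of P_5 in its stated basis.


g(x) = -(5/3)x^3 - 5x^2 - (67/4)x - 101/12

order-1 term: -5x^2 - 10x + 13/4
order-2 term: -5x - 10
order-3 term: -5/3
the series for exp((D + ∇ ∘ D)) f terminates at order 3
exp((D + ∇ ∘ D)) f = -(5/3)x^3 - 5x^2 - (67/4)x - 101/12


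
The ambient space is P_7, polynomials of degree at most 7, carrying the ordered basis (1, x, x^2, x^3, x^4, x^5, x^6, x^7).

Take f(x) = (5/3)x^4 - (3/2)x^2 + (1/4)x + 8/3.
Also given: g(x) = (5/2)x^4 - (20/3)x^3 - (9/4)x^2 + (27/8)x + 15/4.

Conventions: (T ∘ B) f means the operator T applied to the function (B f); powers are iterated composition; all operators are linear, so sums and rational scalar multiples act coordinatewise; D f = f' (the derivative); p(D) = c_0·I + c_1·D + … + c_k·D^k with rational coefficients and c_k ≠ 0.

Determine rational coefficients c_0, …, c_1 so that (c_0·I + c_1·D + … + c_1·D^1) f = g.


D^0 f = (5/3)x^4 - (3/2)x^2 + (1/4)x + 8/3
D^1 f = (20/3)x^3 - 3x + 1/4
matching coefficients of g against c_0 f + c_1 Df + … from the top degree down determines the c_i
solution: c_0 = 3/2, c_1 = -1

c_0 = 3/2, c_1 = -1


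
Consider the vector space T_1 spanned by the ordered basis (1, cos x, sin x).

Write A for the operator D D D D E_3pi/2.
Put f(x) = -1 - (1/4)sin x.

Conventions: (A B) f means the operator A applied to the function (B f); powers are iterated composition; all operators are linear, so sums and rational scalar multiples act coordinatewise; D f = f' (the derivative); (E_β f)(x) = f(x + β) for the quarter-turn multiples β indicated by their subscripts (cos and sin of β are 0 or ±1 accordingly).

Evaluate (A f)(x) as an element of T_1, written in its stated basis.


g(x) = (1/4)cos x

E_3pi/2 f = -1 + (1/4)cos x
D E_3pi/2 f = -(1/4)sin x
D (D E_3pi/2) f = -(1/4)cos x
D D (D E_3pi/2) f = (1/4)sin x
D (D D) (D E_3pi/2) f = (1/4)cos x


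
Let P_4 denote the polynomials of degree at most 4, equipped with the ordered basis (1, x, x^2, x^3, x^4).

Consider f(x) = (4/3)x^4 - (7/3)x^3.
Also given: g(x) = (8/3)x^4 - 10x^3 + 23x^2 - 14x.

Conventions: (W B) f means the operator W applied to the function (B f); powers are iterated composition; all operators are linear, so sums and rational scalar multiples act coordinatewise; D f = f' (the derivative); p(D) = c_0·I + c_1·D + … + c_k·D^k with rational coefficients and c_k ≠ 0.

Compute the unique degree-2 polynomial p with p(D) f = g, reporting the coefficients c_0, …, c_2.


D^0 f = (4/3)x^4 - (7/3)x^3
D^1 f = (16/3)x^3 - 7x^2
D^2 f = 16x^2 - 14x
matching coefficients of g against c_0 f + c_1 Df + … from the top degree down determines the c_i
solution: c_0 = 2, c_1 = -1, c_2 = 1

p(D) = 2·I − D + D^2, i.e. c_0 = 2, c_1 = -1, c_2 = 1


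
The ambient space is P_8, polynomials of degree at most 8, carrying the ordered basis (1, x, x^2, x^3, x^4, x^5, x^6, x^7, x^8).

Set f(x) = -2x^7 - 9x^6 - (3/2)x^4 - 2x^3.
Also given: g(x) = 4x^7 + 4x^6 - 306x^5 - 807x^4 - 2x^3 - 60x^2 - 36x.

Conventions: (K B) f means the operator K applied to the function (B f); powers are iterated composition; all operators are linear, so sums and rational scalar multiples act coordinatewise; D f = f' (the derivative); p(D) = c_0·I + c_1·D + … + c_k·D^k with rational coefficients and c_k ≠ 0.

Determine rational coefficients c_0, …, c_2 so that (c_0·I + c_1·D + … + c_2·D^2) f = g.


c_0 = -2, c_1 = 1, c_2 = 3

D^0 f = -2x^7 - 9x^6 - (3/2)x^4 - 2x^3
D^1 f = -14x^6 - 54x^5 - 6x^3 - 6x^2
D^2 f = -84x^5 - 270x^4 - 18x^2 - 12x
matching coefficients of g against c_0 f + c_1 Df + … from the top degree down determines the c_i
solution: c_0 = -2, c_1 = 1, c_2 = 3


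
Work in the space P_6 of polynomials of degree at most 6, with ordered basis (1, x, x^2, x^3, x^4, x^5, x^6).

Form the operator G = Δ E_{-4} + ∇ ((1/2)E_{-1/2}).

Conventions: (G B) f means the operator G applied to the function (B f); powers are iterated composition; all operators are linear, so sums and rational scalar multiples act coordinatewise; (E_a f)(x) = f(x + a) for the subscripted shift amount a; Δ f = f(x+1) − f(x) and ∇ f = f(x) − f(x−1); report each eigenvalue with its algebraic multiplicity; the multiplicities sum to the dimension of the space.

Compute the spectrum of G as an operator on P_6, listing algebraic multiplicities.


image of 1: 0
image of x: 3/2
image of x^2: 3x - 8
image of x^3: (9/2)x^2 - 24x + 309/8
image of x^4: 6x^3 - 48x^2 + (309/2)x - 355/2
image of x^5: (15/2)x^4 - 80x^3 + (1545/4)x^2 - (1775/2)x + 25113/32
image of x^6: 9x^5 - 120x^4 + (1545/2)x^3 - (5325/2)x^2 + (75339/16)x - 53963/16
the matrix is upper triangular; its diagonal is (0, 0, 0, 0, 0, 0, 0)
for a triangular matrix the eigenvalues are the diagonal entries, with algebraic multiplicity their repetition count

λ = 0 (multiplicity 7)


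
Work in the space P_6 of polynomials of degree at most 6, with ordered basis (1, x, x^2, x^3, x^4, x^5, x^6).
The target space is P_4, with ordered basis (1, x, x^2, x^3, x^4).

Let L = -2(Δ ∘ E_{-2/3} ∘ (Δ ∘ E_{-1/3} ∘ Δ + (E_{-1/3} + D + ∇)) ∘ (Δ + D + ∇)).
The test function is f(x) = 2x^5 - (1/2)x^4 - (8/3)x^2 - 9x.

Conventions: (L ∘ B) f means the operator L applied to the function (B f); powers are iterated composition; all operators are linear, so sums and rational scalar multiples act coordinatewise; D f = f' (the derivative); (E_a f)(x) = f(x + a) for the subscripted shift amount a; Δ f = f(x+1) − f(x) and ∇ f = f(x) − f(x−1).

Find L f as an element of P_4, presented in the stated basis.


Δ f = 10x^4 + 18x^3 + 17x^2 + (8/3)x - 61/6
D f = 10x^4 - 2x^3 - (16/3)x - 9
∇ f = 10x^4 - 22x^3 + 23x^2 - (52/3)x - 23/6
(Δ + D + ∇) f = 30x^4 - 6x^3 + 40x^2 - 20x - 23
Δ (Δ + D + ∇) f = 120x^3 + 162x^2 + 182x + 44
E_{-1/3} Δ (Δ + D + ∇) f = 120x^3 + 42x^2 + 114x - 28/9
Δ E_{-1/3} Δ (Δ + D + ∇) f = 360x^2 + 444x + 276
E_{-1/3} (Δ + D + ∇) f = 30x^4 - 46x^3 + 66x^2 - (478/9)x - 305/27
D (Δ + D + ∇) f = 120x^3 - 18x^2 + 80x - 20
∇ (Δ + D + ∇) f = 120x^3 - 198x^2 + 218x - 96
(E_{-1/3} + D + ∇) (Δ + D + ∇) f = 30x^4 + 194x^3 - 150x^2 + (2204/9)x - 3437/27
(Δ ∘ E_{-1/3} ∘ Δ + (E_{-1/3} + D + ∇)) (Δ + D + ∇) f = 30x^4 + 194x^3 + 210x^2 + (6200/9)x + 4015/27
E_{-2/3} (Δ ∘ E_{-1/3} ∘ Δ + (E_{-1/3} + D + ∇)) (Δ + D + ∇) f = 30x^4 + 114x^3 - 98x^2 + 632x - 2419/9
Δ E_{-2/3} (Δ ∘ E_{-1/3} ∘ Δ + (E_{-1/3} + D + ∇)) (Δ + D + ∇) f = 120x^3 + 522x^2 + 266x + 678
(-2(Δ ∘ E_{-2/3} ∘ (Δ ∘ E_{-1/3} ∘ Δ + (E_{-1/3} + D + ∇)) ∘ (Δ + D + ∇))) f = -240x^3 - 1044x^2 - 532x - 1356

g(x) = -240x^3 - 1044x^2 - 532x - 1356


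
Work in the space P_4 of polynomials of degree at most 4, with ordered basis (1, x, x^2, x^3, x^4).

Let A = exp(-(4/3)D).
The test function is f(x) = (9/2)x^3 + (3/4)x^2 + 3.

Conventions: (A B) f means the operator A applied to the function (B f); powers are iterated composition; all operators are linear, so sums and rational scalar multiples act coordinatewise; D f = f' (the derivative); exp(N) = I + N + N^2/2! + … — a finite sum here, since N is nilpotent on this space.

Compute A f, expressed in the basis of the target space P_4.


g(x) = (9/2)x^3 - (69/4)x^2 + 22x - 19/3

order-1 term: -18x^2 - 2x
order-2 term: 24x + 4/3
order-3 term: -32/3
the series for exp(-(4/3)D) f terminates at order 3
exp(-(4/3)D) f = (9/2)x^3 - (69/4)x^2 + 22x - 19/3


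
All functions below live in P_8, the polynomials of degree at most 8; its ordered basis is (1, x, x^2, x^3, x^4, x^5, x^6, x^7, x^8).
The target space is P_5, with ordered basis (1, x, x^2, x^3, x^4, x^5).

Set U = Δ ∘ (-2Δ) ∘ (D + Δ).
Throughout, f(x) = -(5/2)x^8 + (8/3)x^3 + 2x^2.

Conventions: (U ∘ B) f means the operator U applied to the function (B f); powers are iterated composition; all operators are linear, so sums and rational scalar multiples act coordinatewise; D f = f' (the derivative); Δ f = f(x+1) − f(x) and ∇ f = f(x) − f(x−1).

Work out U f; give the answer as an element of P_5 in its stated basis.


D f = -20x^7 + 8x^2 + 4x
Δ f = -20x^7 - 70x^6 - 140x^5 - 175x^4 - 140x^3 - 62x^2 - 8x + 13/6
(D + Δ) f = -40x^7 - 70x^6 - 140x^5 - 175x^4 - 140x^3 - 54x^2 - 4x + 13/6
Δ (D + Δ) f = -280x^6 - 1260x^5 - 3150x^4 - 4900x^3 - 4760x^2 - 2628x - 623
(-2Δ) (D + Δ) f = 560x^6 + 2520x^5 + 6300x^4 + 9800x^3 + 9520x^2 + 5256x + 1246
Δ (-2Δ) (D + Δ) f = 3360x^5 + 21000x^4 + 61600x^3 + 100800x^2 + 89600x + 33956

the image equals g(x) = 3360x^5 + 21000x^4 + 61600x^3 + 100800x^2 + 89600x + 33956


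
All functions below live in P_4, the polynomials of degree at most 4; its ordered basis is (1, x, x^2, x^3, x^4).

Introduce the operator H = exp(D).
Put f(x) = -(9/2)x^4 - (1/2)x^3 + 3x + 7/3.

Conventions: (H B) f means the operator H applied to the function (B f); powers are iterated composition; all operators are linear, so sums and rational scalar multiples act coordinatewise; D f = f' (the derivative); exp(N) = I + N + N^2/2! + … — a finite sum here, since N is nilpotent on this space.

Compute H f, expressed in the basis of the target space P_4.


g(x) = -(9/2)x^4 - (37/2)x^3 - (57/2)x^2 - (33/2)x + 1/3

order-1 term: -18x^3 - (3/2)x^2 + 3
order-2 term: -27x^2 - (3/2)x
order-3 term: -18x - 1/2
order-4 term: -9/2
the series for exp(D) f terminates at order 4
exp(D) f = -(9/2)x^4 - (37/2)x^3 - (57/2)x^2 - (33/2)x + 1/3


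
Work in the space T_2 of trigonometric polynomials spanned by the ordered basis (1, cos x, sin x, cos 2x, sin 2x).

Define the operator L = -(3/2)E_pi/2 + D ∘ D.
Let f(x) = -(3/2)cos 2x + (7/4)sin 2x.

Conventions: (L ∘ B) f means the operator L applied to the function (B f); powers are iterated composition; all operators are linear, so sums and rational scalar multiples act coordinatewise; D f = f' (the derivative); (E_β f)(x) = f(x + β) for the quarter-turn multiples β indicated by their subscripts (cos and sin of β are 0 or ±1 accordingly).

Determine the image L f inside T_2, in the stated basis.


g(x) = (15/4)cos 2x - (35/8)sin 2x

E_pi/2 f = (3/2)cos 2x - (7/4)sin 2x
(-(3/2)E_pi/2) f = -(9/4)cos 2x + (21/8)sin 2x
D f = (7/2)cos 2x + 3sin 2x
D D f = 6cos 2x - 7sin 2x
(-(3/2)E_pi/2 + D ∘ D) f = (15/4)cos 2x - (35/8)sin 2x


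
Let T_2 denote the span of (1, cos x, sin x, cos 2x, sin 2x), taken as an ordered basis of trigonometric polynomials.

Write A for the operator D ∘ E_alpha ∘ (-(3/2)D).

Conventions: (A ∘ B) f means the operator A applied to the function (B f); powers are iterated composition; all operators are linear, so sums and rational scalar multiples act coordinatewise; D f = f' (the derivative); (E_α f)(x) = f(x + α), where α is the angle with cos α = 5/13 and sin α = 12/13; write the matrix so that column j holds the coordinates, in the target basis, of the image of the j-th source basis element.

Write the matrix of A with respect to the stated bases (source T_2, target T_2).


image of 1: 0
image of cos x: (15/26)cos x - (18/13)sin x
image of sin x: (18/13)cos x + (15/26)sin x
image of cos 2x: -(714/169)cos 2x - (720/169)sin 2x
image of sin 2x: (720/169)cos 2x - (714/169)sin 2x
each image's coordinates form column j of the matrix

the matrix is [[0, 0, 0, 0, 0]; [0, 15/26, 18/13, 0, 0]; [0, -18/13, 15/26, 0, 0]; [0, 0, 0, -714/169, 720/169]; [0, 0, 0, -720/169, -714/169]] (rows listed top to bottom)


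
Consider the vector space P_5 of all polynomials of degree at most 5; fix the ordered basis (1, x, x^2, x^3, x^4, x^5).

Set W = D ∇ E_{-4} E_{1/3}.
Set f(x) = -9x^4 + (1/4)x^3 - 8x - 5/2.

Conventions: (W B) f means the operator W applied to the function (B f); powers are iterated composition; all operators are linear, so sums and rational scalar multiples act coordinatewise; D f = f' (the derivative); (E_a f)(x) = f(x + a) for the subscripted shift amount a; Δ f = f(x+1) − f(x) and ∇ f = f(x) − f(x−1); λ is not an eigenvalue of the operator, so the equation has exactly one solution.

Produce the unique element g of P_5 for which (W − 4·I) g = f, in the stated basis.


g(x) = (9/4)x^4 - (1/16)x^3 + (27/4)x^2 - (1739/32)x + 7817/64

write g with unknown coordinates in the stated basis and equate coefficients in (W − 4·I) g = f
solving from the highest basis element down gives g = (9/4)x^4 - (1/16)x^3 + (27/4)x^2 - (1739/32)x + 7817/64
check: W g = 27x^2 - (1803/8)x + 7777/16
so W g − 4·g = -9x^4 + (1/4)x^3 - 8x - 5/2 = f ✓


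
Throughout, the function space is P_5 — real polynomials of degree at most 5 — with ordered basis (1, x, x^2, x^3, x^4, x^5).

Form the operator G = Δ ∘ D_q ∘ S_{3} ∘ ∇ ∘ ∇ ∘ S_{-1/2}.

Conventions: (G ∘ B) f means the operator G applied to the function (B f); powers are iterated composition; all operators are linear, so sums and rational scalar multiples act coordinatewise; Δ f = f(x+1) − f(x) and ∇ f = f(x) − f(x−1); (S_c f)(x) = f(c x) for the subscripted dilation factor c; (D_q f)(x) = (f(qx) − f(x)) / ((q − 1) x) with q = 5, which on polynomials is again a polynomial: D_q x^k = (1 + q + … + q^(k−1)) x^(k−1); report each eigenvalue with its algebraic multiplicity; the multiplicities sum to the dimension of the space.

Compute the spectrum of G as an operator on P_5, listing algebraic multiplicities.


image of 1: 0
image of x: 0
image of x^2: 0
image of x^3: 0
image of x^4: 81/2
image of x^5: -(4185/4)x - 3375/8
the matrix is upper triangular; its diagonal is (0, 0, 0, 0, 0, 0)
for a triangular matrix the eigenvalues are the diagonal entries, with algebraic multiplicity their repetition count

λ = 0 (multiplicity 6)


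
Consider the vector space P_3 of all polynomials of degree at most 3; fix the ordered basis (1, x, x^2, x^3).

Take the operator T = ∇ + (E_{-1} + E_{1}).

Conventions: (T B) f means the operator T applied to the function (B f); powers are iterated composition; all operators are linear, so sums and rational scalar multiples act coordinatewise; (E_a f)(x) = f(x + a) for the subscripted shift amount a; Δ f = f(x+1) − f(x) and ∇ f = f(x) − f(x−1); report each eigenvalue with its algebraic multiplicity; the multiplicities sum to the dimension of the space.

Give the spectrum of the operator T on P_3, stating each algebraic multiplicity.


image of 1: 2
image of x: 2x + 1
image of x^2: 2x^2 + 2x + 1
image of x^3: 2x^3 + 3x^2 + 3x + 1
the matrix is upper triangular; its diagonal is (2, 2, 2, 2)
for a triangular matrix the eigenvalues are the diagonal entries, with algebraic multiplicity their repetition count

λ = 2 (multiplicity 4)


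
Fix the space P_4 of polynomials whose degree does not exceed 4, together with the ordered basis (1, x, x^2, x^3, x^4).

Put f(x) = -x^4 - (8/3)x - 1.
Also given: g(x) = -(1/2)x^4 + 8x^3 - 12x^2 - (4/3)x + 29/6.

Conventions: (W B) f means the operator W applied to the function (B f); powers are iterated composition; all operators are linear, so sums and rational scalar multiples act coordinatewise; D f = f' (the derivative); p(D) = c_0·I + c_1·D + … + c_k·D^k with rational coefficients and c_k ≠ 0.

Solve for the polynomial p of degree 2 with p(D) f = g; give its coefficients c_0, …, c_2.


c_0 = 1/2, c_1 = -2, c_2 = 1

D^0 f = -x^4 - (8/3)x - 1
D^1 f = -4x^3 - 8/3
D^2 f = -12x^2
matching coefficients of g against c_0 f + c_1 Df + … from the top degree down determines the c_i
solution: c_0 = 1/2, c_1 = -2, c_2 = 1
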